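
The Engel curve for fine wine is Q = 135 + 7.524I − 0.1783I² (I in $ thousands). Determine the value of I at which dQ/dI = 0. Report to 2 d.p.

dQ/dI = 7.524 − 0.3566I.
The good is inferior where dQ/dI < 0. Setting dQ/dI = 0 gives I = 7.524 / 0.3566 = 21.10.

21.10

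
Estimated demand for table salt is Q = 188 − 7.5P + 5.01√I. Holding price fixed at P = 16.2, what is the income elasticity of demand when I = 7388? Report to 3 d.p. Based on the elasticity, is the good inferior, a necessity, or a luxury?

At P = 16.2, I = 7388: Q = 497.127.
Holding P constant, ∂Q/∂I = 5.01/(2√I) = 0.0291437.
η_I = (∂Q/∂I)·(I/Q) = 0.0291437 × (7388/497.127) = 0.433.
Since 0 < η < 1, this is a necessity.

0.433 (necessity)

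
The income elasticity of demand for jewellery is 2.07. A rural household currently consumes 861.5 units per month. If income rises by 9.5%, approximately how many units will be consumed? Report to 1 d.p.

%ΔQ ≈ η × %ΔI = 2.07 × 9.5% = 19.665%.
New Q ≈ 861.5 × (1 + 0.19665) = 1030.9.

1030.9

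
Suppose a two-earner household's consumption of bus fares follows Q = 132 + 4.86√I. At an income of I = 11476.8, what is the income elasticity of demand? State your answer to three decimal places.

0.399

At I = 11476.8: Q = 652.651.
dQ/dI = 4.86/(2√I) = 0.0226828 at this income.
η = (dQ/dI)·(I/Q) = 0.0226828 × (11476.8/652.651) = 0.399.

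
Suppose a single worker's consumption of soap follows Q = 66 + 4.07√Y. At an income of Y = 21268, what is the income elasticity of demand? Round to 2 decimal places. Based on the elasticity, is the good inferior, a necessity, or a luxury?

At Y = 21268: Q = 659.551.
dQ/dY = 4.07/(2√Y) = 0.0139541 at this income.
η = (dQ/dY)·(Y/Q) = 0.0139541 × (21268/659.551) = 0.45.
Since 0 < η < 1, the good is a necessity.

0.45 (necessity)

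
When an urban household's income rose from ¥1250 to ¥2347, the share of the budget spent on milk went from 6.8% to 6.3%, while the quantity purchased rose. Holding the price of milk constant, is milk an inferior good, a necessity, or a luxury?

Quantity rises but the budget share falls as income rises, so 0 < η < 1.

necessity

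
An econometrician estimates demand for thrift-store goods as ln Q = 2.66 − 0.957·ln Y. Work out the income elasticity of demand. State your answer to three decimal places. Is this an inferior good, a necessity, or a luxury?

-0.957 (inferior good)

In a log-linear demand, the coefficient on ln Y is the income elasticity.
So η = -0.957.
η < 0 ⇒ inferior good.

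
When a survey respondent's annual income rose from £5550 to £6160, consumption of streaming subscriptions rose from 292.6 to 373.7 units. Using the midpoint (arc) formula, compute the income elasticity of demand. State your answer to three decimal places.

ΔQ = 373.7 − 292.6 = 81.1; midpoint Q̄ = (292.6 + 373.7)/2 = 333.15.
ΔI = 6160 − 5550 = 610; midpoint Ī = (5550 + 6160)/2 = 5855.
η = (ΔQ/Q̄) ÷ (ΔI/Ī) = (81.1/333.15) ÷ (610/5855) = 2.337.

2.337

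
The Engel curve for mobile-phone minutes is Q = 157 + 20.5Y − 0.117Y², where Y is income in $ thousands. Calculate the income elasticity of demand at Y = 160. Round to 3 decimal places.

-6.135

At Y = 160: Q = 441.8000.
dQ/dY = 20.5 − 0.234Y = -16.94000.
η = (dQ/dY)·(Y/Q) = -16.94000 × (160/441.8000) = -6.135.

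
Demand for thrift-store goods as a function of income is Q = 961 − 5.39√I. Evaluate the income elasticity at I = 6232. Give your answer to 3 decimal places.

-0.397

At I = 6232: Q = 535.497.
dQ/dI = -5.39/(2√I) = -0.0341385 at this income.
η = (dQ/dI)·(I/Q) = -0.0341385 × (6232/535.497) = -0.397.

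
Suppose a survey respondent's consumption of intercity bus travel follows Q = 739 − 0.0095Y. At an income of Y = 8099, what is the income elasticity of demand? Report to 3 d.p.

At Y = 8099: Q = 662.060.
dQ/dY = −0.0095.
η = (dQ/dY)·(Y/Q) = -0.0095 × (8099/662.060) = -0.116.

-0.116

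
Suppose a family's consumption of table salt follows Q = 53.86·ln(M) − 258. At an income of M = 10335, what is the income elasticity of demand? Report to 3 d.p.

0.225

At M = 10335: Q = 239.844.
dQ/dM = 53.86/M = 0.00521142 at this income.
η = (dQ/dM)·(M/Q) = 0.00521142 × (10335/239.844) = 0.225.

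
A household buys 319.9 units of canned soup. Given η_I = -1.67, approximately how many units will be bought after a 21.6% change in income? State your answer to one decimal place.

204.5

%ΔQ ≈ η × %ΔI = -1.67 × 21.6% = -36.072%.
New Q ≈ 319.9 × (1 − 0.36072) = 204.5.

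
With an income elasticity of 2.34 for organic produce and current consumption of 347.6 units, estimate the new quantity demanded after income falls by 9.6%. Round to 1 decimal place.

269.5

%ΔQ ≈ η × %ΔI = 2.34 × (-9.6%) = -22.464%.
New Q ≈ 347.6 × (1 − 0.22464) = 269.5.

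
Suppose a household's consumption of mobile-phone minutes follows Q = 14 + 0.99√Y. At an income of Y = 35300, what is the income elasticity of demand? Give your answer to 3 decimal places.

0.465

At Y = 35300: Q = 200.004.
dQ/dY = 0.99/(2√Y) = 0.00263462 at this income.
η = (dQ/dY)·(Y/Q) = 0.00263462 × (35300/200.004) = 0.465.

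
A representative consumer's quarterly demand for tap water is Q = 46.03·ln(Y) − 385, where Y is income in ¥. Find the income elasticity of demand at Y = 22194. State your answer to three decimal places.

0.608

At Y = 22194: Q = 75.649.
dQ/dY = 46.03/Y = 0.00207398 at this income.
η = (dQ/dY)·(Y/Q) = 0.00207398 × (22194/75.649) = 0.608.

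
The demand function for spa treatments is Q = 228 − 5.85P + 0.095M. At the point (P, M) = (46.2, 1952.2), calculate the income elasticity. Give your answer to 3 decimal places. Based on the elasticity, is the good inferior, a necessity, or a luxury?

At P = 46.2, M = 1952.2: Q = 143.189.
Holding P constant, ∂Q/∂M = 0.095.
η_M = (∂Q/∂M)·(M/Q) = 0.095 × (1952.2/143.189) = 1.295.
Since η > 1, this is a luxury.

1.295 (luxury)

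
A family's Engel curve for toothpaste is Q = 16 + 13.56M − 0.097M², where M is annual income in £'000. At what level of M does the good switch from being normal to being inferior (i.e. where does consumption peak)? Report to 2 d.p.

69.90

dQ/dM = 13.56 − 0.194M.
The good is inferior where dQ/dM < 0. Setting dQ/dM = 0 gives M = 13.56 / 0.194 = 69.90.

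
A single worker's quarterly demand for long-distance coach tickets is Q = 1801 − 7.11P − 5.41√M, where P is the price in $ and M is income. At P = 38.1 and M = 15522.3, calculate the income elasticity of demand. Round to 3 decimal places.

At P = 38.1, M = 15522.3: Q = 856.085.
Holding P constant, ∂Q/∂M = -5.41/(2√M) = -0.0217115.
η_M = (∂Q/∂M)·(M/Q) = -0.0217115 × (15522.3/856.085) = -0.394.

-0.394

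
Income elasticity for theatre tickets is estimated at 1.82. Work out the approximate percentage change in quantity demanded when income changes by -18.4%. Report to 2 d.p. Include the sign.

%ΔQ ≈ η × %ΔI = 1.82 × (-18.4%) = -33.49%.

-33.49%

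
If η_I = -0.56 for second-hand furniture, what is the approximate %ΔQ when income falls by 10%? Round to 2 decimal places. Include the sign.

5.60%

%ΔQ ≈ η × %ΔI = -0.56 × (-10%) = 5.60%.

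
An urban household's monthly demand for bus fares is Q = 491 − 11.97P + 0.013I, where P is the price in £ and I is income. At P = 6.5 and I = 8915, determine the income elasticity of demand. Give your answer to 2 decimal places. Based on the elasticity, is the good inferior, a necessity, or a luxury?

At P = 6.5, I = 8915: Q = 529.090.
Holding P constant, ∂Q/∂I = 0.013.
η_I = (∂Q/∂I)·(I/Q) = 0.013 × (8915/529.090) = 0.22.
Since 0 < η < 1, this is a necessity.

0.22 (necessity)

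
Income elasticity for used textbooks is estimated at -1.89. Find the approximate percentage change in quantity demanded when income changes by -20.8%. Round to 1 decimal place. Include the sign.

39.3%

%ΔQ ≈ η × %ΔI = -1.89 × (-20.8%) = 39.3%.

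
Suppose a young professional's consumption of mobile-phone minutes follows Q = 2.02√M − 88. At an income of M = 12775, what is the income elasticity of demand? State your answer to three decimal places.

0.814

At M = 12775: Q = 140.314.
dQ/dM = 2.02/(2√M) = 0.00893595 at this income.
η = (dQ/dM)·(M/Q) = 0.00893595 × (12775/140.314) = 0.814.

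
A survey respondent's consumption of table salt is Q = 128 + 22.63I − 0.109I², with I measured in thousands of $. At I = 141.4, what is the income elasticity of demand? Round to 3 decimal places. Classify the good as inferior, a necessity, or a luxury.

-1.009 (inferior good)

At I = 141.4: Q = 1148.5404.
dQ/dI = 22.63 − 0.218I = -8.19520.
η = (dQ/dI)·(I/Q) = -8.19520 × (141.4/1148.5404) = -1.009.
η < 0 ⇒ inferior good.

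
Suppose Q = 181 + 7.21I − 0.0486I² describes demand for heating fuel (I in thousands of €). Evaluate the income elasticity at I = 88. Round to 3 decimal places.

At I = 88: Q = 439.1216.
dQ/dI = 7.21 − 0.0972I = -1.34360.
η = (dQ/dI)·(I/Q) = -1.34360 × (88/439.1216) = -0.269.

-0.269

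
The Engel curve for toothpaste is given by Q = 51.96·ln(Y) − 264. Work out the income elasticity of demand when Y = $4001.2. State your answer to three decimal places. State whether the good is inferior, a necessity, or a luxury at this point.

0.311 (necessity)

At Y = 4001.2: Q = 166.974.
dQ/dY = 51.96/Y = 0.0129861 at this income.
η = (dQ/dY)·(Y/Q) = 0.0129861 × (4001.2/166.974) = 0.311.
Since 0 < η < 1, the good is a necessity.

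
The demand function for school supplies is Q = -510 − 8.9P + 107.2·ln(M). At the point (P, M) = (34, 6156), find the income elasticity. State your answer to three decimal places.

0.873

At P = 34, M = 6156: Q = 122.740.
Holding P constant, ∂Q/∂M = 107.2/M = 0.0174139.
η_M = (∂Q/∂M)·(M/Q) = 0.0174139 × (6156/122.740) = 0.873.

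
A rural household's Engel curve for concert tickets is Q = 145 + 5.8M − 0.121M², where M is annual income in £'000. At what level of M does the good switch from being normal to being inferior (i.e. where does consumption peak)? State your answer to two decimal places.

23.97

dQ/dM = 5.8 − 0.242M.
The good is inferior where dQ/dM < 0. Setting dQ/dM = 0 gives M = 5.8 / 0.242 = 23.97.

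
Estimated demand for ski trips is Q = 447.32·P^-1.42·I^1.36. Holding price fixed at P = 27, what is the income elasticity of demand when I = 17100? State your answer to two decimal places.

For a multiplicative demand Q = A·P^α·I^β, the income elasticity is β everywhere.
Here β = 1.36, so η = 1.36.

1.36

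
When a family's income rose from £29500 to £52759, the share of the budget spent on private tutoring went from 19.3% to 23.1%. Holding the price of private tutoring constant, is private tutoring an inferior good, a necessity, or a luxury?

The budget share rises as income rises, so η > 1.

luxury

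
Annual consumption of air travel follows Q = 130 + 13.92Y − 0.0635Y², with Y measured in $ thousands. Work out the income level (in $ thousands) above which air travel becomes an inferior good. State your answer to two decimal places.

dQ/dY = 13.92 − 0.127Y.
The good is inferior where dQ/dY < 0. Setting dQ/dY = 0 gives Y = 13.92 / 0.127 = 109.61.

109.61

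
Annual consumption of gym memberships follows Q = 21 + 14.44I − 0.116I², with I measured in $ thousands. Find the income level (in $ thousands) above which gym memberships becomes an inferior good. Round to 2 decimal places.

62.24

dQ/dI = 14.44 − 0.232I.
The good is inferior where dQ/dI < 0. Setting dQ/dI = 0 gives I = 14.44 / 0.232 = 62.24.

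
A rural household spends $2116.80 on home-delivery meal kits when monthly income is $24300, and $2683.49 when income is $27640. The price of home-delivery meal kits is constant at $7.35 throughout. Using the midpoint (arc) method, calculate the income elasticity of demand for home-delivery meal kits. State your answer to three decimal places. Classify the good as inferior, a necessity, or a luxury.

1.836 (luxury)

With a constant price, Q₁ = 2116.80/7.35 = 288.000 and Q₂ = 2683.49/7.35 = 365.101 (equivalently, work directly with expenditure since P cancels).
Midpoint %ΔQ = (2683.49 − 2116.80)/2400.15 = 0.23611; midpoint %ΔI = (27640 − 24300)/25970 = 0.12861.
η = 0.23611 / 0.12861 = 1.836.
η > 1 ⇒ luxury.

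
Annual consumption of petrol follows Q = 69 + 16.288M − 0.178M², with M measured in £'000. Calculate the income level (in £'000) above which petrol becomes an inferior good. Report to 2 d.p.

45.75

dQ/dM = 16.288 − 0.356M.
The good is inferior where dQ/dM < 0. Setting dQ/dM = 0 gives M = 16.288 / 0.356 = 45.75.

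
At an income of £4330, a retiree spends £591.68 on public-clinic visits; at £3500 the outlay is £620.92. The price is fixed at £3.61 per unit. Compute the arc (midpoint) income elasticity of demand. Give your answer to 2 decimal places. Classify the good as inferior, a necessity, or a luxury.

With a constant price, Q₁ = 591.68/3.61 = 163.900 and Q₂ = 620.92/3.61 = 172.000 (equivalently, work directly with expenditure since P cancels).
Midpoint %ΔQ = (620.92 − 591.68)/606.30 = 0.04823; midpoint %ΔI = (3500 − 4330)/3915 = -0.21201.
η = 0.04823 / -0.21201 = -0.23.
η < 0 ⇒ inferior good.

-0.23 (inferior good)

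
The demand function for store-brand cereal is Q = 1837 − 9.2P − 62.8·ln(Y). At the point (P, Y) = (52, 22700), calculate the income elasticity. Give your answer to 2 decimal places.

-0.09

At P = 52, Y = 22700: Q = 728.708.
Holding P constant, ∂Q/∂Y = -62.8/Y = -0.00276652.
η_Y = (∂Q/∂Y)·(Y/Q) = -0.00276652 × (22700/728.708) = -0.09.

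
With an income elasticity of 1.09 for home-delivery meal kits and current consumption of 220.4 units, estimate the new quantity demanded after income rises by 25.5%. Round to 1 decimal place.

281.7

%ΔQ ≈ η × %ΔI = 1.09 × 25.5% = 27.795%.
New Q ≈ 220.4 × (1 + 0.27795) = 281.7.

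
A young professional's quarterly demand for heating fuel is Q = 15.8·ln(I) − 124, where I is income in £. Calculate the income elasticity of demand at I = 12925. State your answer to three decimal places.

0.618

At I = 12925: Q = 25.577.
dQ/dI = 15.8/I = 0.00122244 at this income.
η = (dQ/dI)·(I/Q) = 0.00122244 × (12925/25.577) = 0.618.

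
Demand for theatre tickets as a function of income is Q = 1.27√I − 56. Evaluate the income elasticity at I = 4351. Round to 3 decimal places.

1.508

At I = 4351: Q = 27.772.
dQ/dI = 1.27/(2√I) = 0.00962674 at this income.
η = (dQ/dI)·(I/Q) = 0.00962674 × (4351/27.772) = 1.508.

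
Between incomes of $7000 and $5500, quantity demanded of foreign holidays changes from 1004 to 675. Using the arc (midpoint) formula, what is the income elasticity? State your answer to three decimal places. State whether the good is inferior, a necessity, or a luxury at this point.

ΔQ = 675 − 1004 = -329; midpoint Q̄ = (1004 + 675)/2 = 839.5.
ΔI = 5500 − 7000 = -1500; midpoint Ī = (7000 + 5500)/2 = 6250.
η = (ΔQ/Q̄) ÷ (ΔI/Ī) = (-329/839.5) ÷ (-1500/6250) = 1.633.
η > 1 ⇒ luxury.

1.633 (luxury)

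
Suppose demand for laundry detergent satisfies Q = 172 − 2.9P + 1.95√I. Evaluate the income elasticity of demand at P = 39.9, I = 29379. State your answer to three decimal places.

At P = 39.9, I = 29379: Q = 390.526.
Holding P constant, ∂Q/∂I = 1.95/(2√I) = 0.00568835.
η_I = (∂Q/∂I)·(I/Q) = 0.00568835 × (29379/390.526) = 0.428.

0.428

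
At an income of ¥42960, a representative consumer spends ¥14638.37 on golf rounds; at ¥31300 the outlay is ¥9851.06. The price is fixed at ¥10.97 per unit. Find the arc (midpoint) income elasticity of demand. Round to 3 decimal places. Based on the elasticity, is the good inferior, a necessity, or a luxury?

1.245 (luxury)

With a constant price, Q₁ = 14638.37/10.97 = 1334.400 and Q₂ = 9851.06/10.97 = 898.000 (equivalently, work directly with expenditure since P cancels).
Midpoint %ΔQ = (9851.06 − 14638.37)/12244.72 = -0.39097; midpoint %ΔI = (31300 − 42960)/37130 = -0.31403.
η = -0.39097 / -0.31403 = 1.245.
η > 1 ⇒ luxury.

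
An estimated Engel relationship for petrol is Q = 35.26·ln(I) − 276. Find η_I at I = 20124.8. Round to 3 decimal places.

0.480

At I = 20124.8: Q = 73.416.
dQ/dI = 35.26/I = 0.00175207 at this income.
η = (dQ/dI)·(I/Q) = 0.00175207 × (20124.8/73.416) = 0.480.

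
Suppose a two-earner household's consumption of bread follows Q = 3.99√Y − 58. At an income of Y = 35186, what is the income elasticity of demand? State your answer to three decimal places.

0.542

At Y = 35186: Q = 690.441.
dQ/dY = 3.99/(2√Y) = 0.0106355 at this income.
η = (dQ/dY)·(Y/Q) = 0.0106355 × (35186/690.441) = 0.542.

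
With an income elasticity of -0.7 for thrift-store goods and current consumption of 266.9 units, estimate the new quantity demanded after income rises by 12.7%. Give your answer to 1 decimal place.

243.2

%ΔQ ≈ η × %ΔI = -0.7 × 12.7% = -8.89%.
New Q ≈ 266.9 × (1 − 0.0889) = 243.2.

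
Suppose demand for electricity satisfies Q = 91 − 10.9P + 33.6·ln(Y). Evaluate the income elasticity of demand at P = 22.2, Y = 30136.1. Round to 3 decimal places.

0.172

At P = 22.2, Y = 30136.1: Q = 195.553.
Holding P constant, ∂Q/∂Y = 33.6/Y = 0.00111494.
η_Y = (∂Q/∂Y)·(Y/Q) = 0.00111494 × (30136.1/195.553) = 0.172.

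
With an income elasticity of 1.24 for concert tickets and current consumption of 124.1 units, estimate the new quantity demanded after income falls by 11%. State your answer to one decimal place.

%ΔQ ≈ η × %ΔI = 1.24 × (-11%) = -13.64%.
New Q ≈ 124.1 × (1 − 0.1364) = 107.2.

107.2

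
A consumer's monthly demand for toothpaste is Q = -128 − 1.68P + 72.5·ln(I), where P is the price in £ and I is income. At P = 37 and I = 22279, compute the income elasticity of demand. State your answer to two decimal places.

At P = 37, I = 22279: Q = 535.666.
Holding P constant, ∂Q/∂I = 72.5/I = 0.00325419.
η_I = (∂Q/∂I)·(I/Q) = 0.00325419 × (22279/535.666) = 0.14.

0.14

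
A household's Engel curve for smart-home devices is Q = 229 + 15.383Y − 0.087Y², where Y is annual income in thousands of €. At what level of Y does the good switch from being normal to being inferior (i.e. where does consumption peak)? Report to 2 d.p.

dQ/dY = 15.383 − 0.174Y.
The good is inferior where dQ/dY < 0. Setting dQ/dY = 0 gives Y = 15.383 / 0.174 = 88.41.

88.41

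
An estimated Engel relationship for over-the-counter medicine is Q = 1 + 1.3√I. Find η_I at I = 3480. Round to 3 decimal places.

0.494

At I = 3480: Q = 77.689.
dQ/dI = 1.3/(2√I) = 0.0110185 at this income.
η = (dQ/dI)·(I/Q) = 0.0110185 × (3480/77.689) = 0.494.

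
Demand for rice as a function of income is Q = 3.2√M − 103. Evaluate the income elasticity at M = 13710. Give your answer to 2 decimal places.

At M = 13710: Q = 271.687.
dQ/dM = 3.2/(2√M) = 0.0136647 at this income.
η = (dQ/dM)·(M/Q) = 0.0136647 × (13710/271.687) = 0.69.

0.69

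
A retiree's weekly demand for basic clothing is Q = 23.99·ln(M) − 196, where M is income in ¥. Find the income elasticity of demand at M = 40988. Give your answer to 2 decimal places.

0.41

At M = 40988: Q = 58.799.
dQ/dM = 23.99/M = 0.000585293 at this income.
η = (dQ/dM)·(M/Q) = 0.000585293 × (40988/58.799) = 0.41.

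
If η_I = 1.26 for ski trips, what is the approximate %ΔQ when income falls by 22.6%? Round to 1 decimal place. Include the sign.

%ΔQ ≈ η × %ΔI = 1.26 × (-22.6%) = -28.5%.

-28.5%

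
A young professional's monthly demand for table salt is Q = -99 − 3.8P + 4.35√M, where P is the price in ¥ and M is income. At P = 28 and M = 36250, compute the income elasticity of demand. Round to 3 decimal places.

0.665

At P = 28, M = 36250: Q = 622.815.
Holding P constant, ∂Q/∂M = 4.35/(2√M) = 0.0114237.
η_M = (∂Q/∂M)·(M/Q) = 0.0114237 × (36250/622.815) = 0.665.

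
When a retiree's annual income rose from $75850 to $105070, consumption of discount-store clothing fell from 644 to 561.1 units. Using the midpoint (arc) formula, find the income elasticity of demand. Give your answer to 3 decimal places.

-0.426

ΔQ = 561.1 − 644 = -82.9; midpoint Q̄ = (644 + 561.1)/2 = 602.55.
ΔI = 105070 − 75850 = 29220; midpoint Ī = (75850 + 105070)/2 = 90460.
η = (ΔQ/Q̄) ÷ (ΔI/Ī) = (-82.9/602.55) ÷ (29220/90460) = -0.426.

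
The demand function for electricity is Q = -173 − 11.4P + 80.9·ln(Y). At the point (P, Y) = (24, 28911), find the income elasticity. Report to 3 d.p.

0.210

At P = 24, Y = 28911: Q = 384.403.
Holding P constant, ∂Q/∂Y = 80.9/Y = 0.00279824.
η_Y = (∂Q/∂Y)·(Y/Q) = 0.00279824 × (28911/384.403) = 0.210.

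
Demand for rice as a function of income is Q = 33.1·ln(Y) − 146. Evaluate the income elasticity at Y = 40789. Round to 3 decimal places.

At Y = 40789: Q = 205.395.
dQ/dY = 33.1/Y = 0.000811493 at this income.
η = (dQ/dY)·(Y/Q) = 0.000811493 × (40789/205.395) = 0.161.

0.161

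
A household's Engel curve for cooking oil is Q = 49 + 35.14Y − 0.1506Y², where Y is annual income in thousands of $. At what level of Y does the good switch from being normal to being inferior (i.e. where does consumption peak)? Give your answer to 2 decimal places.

116.67

dQ/dY = 35.14 − 0.3012Y.
The good is inferior where dQ/dY < 0. Setting dQ/dY = 0 gives Y = 35.14 / 0.3012 = 116.67.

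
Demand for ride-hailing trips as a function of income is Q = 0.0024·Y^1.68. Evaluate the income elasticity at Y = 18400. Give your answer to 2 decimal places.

1.68

For Q = A·Y^β the income elasticity is constant and equal to β.
Here β = 1.68, so η = 1.68.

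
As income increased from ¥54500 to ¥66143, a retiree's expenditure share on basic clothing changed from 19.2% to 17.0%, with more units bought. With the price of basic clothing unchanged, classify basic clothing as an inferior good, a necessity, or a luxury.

necessity

Quantity rises but the budget share falls as income rises, so 0 < η < 1.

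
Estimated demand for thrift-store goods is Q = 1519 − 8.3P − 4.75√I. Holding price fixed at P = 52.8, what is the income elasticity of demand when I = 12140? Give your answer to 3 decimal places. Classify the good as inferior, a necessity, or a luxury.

At P = 52.8, I = 12140: Q = 557.397.
Holding P constant, ∂Q/∂I = -4.75/(2√I) = -0.0215553.
η_I = (∂Q/∂I)·(I/Q) = -0.0215553 × (12140/557.397) = -0.469.
Since η < 0, this is an inferior good.

-0.469 (inferior good)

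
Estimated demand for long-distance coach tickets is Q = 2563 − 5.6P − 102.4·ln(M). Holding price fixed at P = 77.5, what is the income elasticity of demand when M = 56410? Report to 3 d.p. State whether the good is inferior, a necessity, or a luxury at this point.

At P = 77.5, M = 56410: Q = 1008.703.
Holding P constant, ∂Q/∂M = -102.4/M = -0.00181528.
η_M = (∂Q/∂M)·(M/Q) = -0.00181528 × (56410/1008.703) = -0.102.
Since η < 0, this is an inferior good.

-0.102 (inferior good)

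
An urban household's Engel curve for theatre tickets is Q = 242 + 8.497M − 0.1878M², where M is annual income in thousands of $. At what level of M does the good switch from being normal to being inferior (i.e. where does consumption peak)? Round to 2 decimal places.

22.62

dQ/dM = 8.497 − 0.3756M.
The good is inferior where dQ/dM < 0. Setting dQ/dM = 0 gives M = 8.497 / 0.3756 = 22.62.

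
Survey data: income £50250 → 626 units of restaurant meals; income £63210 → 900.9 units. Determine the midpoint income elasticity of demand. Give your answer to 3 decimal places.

1.576

ΔQ = 900.9 − 626 = 274.9; midpoint Q̄ = (626 + 900.9)/2 = 763.45.
ΔI = 63210 − 50250 = 12960; midpoint Ī = (50250 + 63210)/2 = 56730.
η = (ΔQ/Q̄) ÷ (ΔI/Ī) = (274.9/763.45) ÷ (12960/56730) = 1.576.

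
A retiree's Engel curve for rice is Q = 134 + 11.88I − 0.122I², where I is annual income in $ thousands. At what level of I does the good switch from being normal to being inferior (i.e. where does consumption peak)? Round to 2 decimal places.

dQ/dI = 11.88 − 0.244I.
The good is inferior where dQ/dI < 0. Setting dQ/dI = 0 gives I = 11.88 / 0.244 = 48.69.

48.69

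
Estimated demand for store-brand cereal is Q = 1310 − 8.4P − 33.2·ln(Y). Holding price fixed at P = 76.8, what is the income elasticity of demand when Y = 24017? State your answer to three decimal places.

At P = 76.8, Y = 24017: Q = 330.008.
Holding P constant, ∂Q/∂Y = -33.2/Y = -0.00138235.
η_Y = (∂Q/∂Y)·(Y/Q) = -0.00138235 × (24017/330.008) = -0.101.

-0.101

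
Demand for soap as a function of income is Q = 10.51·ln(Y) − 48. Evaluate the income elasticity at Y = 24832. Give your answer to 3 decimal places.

At Y = 24832: Q = 58.360.
dQ/dY = 10.51/Y = 0.000423244 at this income.
η = (dQ/dY)·(Y/Q) = 0.000423244 × (24832/58.360) = 0.180.

0.180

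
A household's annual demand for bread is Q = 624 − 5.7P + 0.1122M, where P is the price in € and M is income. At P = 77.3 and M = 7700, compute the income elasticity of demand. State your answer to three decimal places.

At P = 77.3, M = 7700: Q = 1047.330.
Holding P constant, ∂Q/∂M = 0.1122.
η_M = (∂Q/∂M)·(M/Q) = 0.1122 × (7700/1047.330) = 0.825.

0.825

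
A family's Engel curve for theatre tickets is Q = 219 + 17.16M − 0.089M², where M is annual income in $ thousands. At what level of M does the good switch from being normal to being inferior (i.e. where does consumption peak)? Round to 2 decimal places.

dQ/dM = 17.16 − 0.178M.
The good is inferior where dQ/dM < 0. Setting dQ/dM = 0 gives M = 17.16 / 0.178 = 96.40.

96.40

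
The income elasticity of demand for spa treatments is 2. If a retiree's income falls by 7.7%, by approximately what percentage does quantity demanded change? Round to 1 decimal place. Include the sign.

%ΔQ ≈ η × %ΔI = 2 × (-7.7%) = -15.4%.

-15.4%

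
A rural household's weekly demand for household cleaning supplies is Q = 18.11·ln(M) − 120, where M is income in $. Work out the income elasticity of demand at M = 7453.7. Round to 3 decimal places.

0.437

At M = 7453.7: Q = 41.477.
dQ/dM = 18.11/M = 0.00242967 at this income.
η = (dQ/dM)·(M/Q) = 0.00242967 × (7453.7/41.477) = 0.437.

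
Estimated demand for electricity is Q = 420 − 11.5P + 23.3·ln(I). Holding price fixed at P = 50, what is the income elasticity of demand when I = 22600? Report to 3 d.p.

At P = 50, I = 22600: Q = 78.599.
Holding P constant, ∂Q/∂I = 23.3/I = 0.00103097.
η_I = (∂Q/∂I)·(I/Q) = 0.00103097 × (22600/78.599) = 0.296.

0.296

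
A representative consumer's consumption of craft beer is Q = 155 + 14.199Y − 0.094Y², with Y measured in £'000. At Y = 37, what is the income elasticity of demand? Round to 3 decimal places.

0.486

At Y = 37: Q = 551.6770.
dQ/dY = 14.199 − 0.188Y = 7.24300.
η = (dQ/dY)·(Y/Q) = 7.24300 × (37/551.6770) = 0.486.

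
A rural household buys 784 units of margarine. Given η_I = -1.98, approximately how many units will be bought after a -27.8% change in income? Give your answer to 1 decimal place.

1215.5

%ΔQ ≈ η × %ΔI = -1.98 × (-27.8%) = 55.044%.
New Q ≈ 784 × (1 + 0.55044) = 1215.5.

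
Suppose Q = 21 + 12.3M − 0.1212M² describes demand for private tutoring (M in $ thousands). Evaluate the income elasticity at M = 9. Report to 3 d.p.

At M = 9: Q = 121.8828.
dQ/dM = 12.3 − 0.2424M = 10.11840.
η = (dQ/dM)·(M/Q) = 10.11840 × (9/121.8828) = 0.747.

0.747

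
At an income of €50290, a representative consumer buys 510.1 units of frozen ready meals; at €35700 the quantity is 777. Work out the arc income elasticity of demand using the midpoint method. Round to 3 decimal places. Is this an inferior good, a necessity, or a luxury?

ΔQ = 777 − 510.1 = 266.9; midpoint Q̄ = (510.1 + 777)/2 = 643.55.
ΔI = 35700 − 50290 = -14590; midpoint Ī = (50290 + 35700)/2 = 42995.
η = (ΔQ/Q̄) ÷ (ΔI/Ī) = (266.9/643.55) ÷ (-14590/42995) = -1.222.
η < 0 ⇒ inferior good.

-1.222 (inferior good)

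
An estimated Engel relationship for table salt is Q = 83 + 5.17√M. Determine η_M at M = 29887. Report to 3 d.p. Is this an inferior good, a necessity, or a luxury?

0.458 (necessity)

At M = 29887: Q = 976.782.
dQ/dM = 5.17/(2√M) = 0.0149527 at this income.
η = (dQ/dM)·(M/Q) = 0.0149527 × (29887/976.782) = 0.458.
Since 0 < η < 1, the good is a necessity.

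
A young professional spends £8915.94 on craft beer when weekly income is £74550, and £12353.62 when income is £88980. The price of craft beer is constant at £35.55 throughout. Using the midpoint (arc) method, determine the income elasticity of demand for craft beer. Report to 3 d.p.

1.832

With a constant price, Q₁ = 8915.94/35.55 = 250.800 and Q₂ = 12353.62/35.55 = 347.500 (equivalently, work directly with expenditure since P cancels).
Midpoint %ΔQ = (12353.62 − 8915.94)/10634.78 = 0.32325; midpoint %ΔI = (88980 − 74550)/81765 = 0.17648.
η = 0.32325 / 0.17648 = 1.832.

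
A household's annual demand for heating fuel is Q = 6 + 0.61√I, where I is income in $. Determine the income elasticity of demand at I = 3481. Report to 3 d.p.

At I = 3481: Q = 41.990.
dQ/dI = 0.61/(2√I) = 0.00516949 at this income.
η = (dQ/dI)·(I/Q) = 0.00516949 × (3481/41.990) = 0.429.

0.429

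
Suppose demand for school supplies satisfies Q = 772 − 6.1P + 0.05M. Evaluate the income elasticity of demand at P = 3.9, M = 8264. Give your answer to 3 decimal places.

0.356

At P = 3.9, M = 8264: Q = 1161.410.
Holding P constant, ∂Q/∂M = 0.05.
η_M = (∂Q/∂M)·(M/Q) = 0.05 × (8264/1161.410) = 0.356.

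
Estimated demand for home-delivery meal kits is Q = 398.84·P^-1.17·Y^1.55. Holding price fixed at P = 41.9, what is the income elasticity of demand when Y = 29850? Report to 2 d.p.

1.55

For a multiplicative demand Q = A·P^α·Y^β, the income elasticity is β everywhere.
Here β = 1.55, so η = 1.55.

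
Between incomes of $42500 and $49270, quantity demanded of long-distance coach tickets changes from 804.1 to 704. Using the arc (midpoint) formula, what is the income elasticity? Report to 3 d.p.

-0.900

ΔQ = 704 − 804.1 = -100.1; midpoint Q̄ = (804.1 + 704)/2 = 754.05.
ΔI = 49270 − 42500 = 6770; midpoint Ī = (42500 + 49270)/2 = 45885.
η = (ΔQ/Q̄) ÷ (ΔI/Ī) = (-100.1/754.05) ÷ (6770/45885) = -0.900.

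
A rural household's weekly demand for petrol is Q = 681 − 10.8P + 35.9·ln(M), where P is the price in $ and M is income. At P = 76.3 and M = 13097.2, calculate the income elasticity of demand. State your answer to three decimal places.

At P = 76.3, M = 13097.2: Q = 197.298.
Holding P constant, ∂Q/∂M = 35.9/M = 0.00274104.
η_M = (∂Q/∂M)·(M/Q) = 0.00274104 × (13097.2/197.298) = 0.182.

0.182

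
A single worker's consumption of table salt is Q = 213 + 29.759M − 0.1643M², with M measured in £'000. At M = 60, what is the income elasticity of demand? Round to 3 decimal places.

At M = 60: Q = 1407.0600.
dQ/dM = 29.759 − 0.3286M = 10.04300.
η = (dQ/dM)·(M/Q) = 10.04300 × (60/1407.0600) = 0.428.

0.428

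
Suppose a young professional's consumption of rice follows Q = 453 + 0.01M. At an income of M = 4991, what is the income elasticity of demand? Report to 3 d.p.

0.099

At M = 4991: Q = 502.910.
dQ/dM = 0.01.
η = (dQ/dM)·(M/Q) = 0.01 × (4991/502.910) = 0.099.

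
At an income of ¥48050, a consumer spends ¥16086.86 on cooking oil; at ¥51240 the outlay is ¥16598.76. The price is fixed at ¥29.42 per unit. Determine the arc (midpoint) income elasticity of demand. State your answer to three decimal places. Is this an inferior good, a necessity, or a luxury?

0.487 (necessity)

With a constant price, Q₁ = 16086.86/29.42 = 546.800 and Q₂ = 16598.76/29.42 = 564.200 (equivalently, work directly with expenditure since P cancels).
Midpoint %ΔQ = (16598.76 − 16086.86)/16342.81 = 0.03132; midpoint %ΔI = (51240 − 48050)/49645 = 0.06426.
η = 0.03132 / 0.06426 = 0.487.
0 < η < 1 ⇒ necessity.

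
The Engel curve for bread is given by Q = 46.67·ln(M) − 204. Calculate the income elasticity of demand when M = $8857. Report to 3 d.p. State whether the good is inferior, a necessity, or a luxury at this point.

0.212 (necessity)

At M = 8857: Q = 220.182.
dQ/dM = 46.67/M = 0.00526928 at this income.
η = (dQ/dM)·(M/Q) = 0.00526928 × (8857/220.182) = 0.212.
Since 0 < η < 1, the good is a necessity.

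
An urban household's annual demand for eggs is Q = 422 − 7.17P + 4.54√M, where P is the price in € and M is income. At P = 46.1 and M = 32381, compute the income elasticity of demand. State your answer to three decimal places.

0.450

At P = 46.1, M = 32381: Q = 908.423.
Holding P constant, ∂Q/∂M = 4.54/(2√M) = 0.0126148.
η_M = (∂Q/∂M)·(M/Q) = 0.0126148 × (32381/908.423) = 0.450.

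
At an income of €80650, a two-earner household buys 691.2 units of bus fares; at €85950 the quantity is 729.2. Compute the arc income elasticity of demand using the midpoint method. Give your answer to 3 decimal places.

0.841

ΔQ = 729.2 − 691.2 = 38; midpoint Q̄ = (691.2 + 729.2)/2 = 710.2.
ΔI = 85950 − 80650 = 5300; midpoint Ī = (80650 + 85950)/2 = 83300.
η = (ΔQ/Q̄) ÷ (ΔI/Ī) = (38/710.2) ÷ (5300/83300) = 0.841.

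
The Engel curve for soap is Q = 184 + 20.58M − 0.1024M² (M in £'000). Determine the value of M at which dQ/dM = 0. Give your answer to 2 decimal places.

dQ/dM = 20.58 − 0.2048M.
The good is inferior where dQ/dM < 0. Setting dQ/dM = 0 gives M = 20.58 / 0.2048 = 100.49.

100.49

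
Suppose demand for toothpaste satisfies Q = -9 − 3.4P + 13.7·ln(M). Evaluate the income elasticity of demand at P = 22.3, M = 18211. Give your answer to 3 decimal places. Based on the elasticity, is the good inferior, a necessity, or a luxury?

At P = 22.3, M = 18211: Q = 49.574.
Holding P constant, ∂Q/∂M = 13.7/M = 0.000752293.
η_M = (∂Q/∂M)·(M/Q) = 0.000752293 × (18211/49.574) = 0.276.
Since 0 < η < 1, this is a necessity.

0.276 (necessity)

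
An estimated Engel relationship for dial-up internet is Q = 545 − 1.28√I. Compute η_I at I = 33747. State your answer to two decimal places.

-0.38

At I = 33747: Q = 309.859.
dQ/dI = -1.28/(2√I) = -0.00348387 at this income.
η = (dQ/dI)·(I/Q) = -0.00348387 × (33747/309.859) = -0.38.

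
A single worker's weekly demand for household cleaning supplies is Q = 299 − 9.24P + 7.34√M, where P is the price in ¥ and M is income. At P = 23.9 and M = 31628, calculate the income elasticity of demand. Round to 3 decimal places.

At P = 23.9, M = 31628: Q = 1383.529.
Holding P constant, ∂Q/∂M = 7.34/(2√M) = 0.0206362.
η_M = (∂Q/∂M)·(M/Q) = 0.0206362 × (31628/1383.529) = 0.472.

0.472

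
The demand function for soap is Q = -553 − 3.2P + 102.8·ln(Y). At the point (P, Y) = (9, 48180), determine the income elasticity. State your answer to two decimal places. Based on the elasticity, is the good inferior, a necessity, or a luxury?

0.20 (necessity)

At P = 9, Y = 48180: Q = 526.661.
Holding P constant, ∂Q/∂Y = 102.8/Y = 0.00213367.
η_Y = (∂Q/∂Y)·(Y/Q) = 0.00213367 × (48180/526.661) = 0.20.
Since 0 < η < 1, this is a necessity.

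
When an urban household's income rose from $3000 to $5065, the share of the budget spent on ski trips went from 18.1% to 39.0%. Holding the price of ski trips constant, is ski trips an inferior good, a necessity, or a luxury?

The budget share rises as income rises, so η > 1.

luxury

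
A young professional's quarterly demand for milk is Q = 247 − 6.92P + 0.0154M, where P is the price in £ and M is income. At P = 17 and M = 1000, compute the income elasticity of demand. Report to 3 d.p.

At P = 17, M = 1000: Q = 144.760.
Holding P constant, ∂Q/∂M = 0.0154.
η_M = (∂Q/∂M)·(M/Q) = 0.0154 × (1000/144.760) = 0.106.

0.106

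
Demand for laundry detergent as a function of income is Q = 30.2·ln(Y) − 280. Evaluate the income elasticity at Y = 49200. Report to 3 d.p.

At Y = 49200: Q = 46.270.
dQ/dY = 30.2/Y = 0.000613821 at this income.
η = (dQ/dY)·(Y/Q) = 0.000613821 × (49200/46.270) = 0.653.

0.653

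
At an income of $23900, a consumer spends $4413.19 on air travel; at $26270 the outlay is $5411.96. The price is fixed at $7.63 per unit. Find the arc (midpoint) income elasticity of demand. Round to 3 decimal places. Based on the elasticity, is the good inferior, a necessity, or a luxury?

2.152 (luxury)

With a constant price, Q₁ = 4413.19/7.63 = 578.400 and Q₂ = 5411.96/7.63 = 709.300 (equivalently, work directly with expenditure since P cancels).
Midpoint %ΔQ = (5411.96 − 4413.19)/4912.58 = 0.20331; midpoint %ΔI = (26270 − 23900)/25085 = 0.09448.
η = 0.20331 / 0.09448 = 2.152.
η > 1 ⇒ luxury.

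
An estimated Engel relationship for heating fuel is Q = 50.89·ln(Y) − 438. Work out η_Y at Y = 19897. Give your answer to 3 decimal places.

0.774

At Y = 19897: Q = 65.726.
dQ/dY = 50.89/Y = 0.00255767 at this income.
η = (dQ/dY)·(Y/Q) = 0.00255767 × (19897/65.726) = 0.774.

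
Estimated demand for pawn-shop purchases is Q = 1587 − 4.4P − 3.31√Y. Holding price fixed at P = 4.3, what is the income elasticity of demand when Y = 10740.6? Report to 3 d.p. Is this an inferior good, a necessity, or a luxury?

At P = 4.3, Y = 10740.6: Q = 1225.042.
Holding P constant, ∂Q/∂Y = -3.31/(2√Y) = -0.0159692.
η_Y = (∂Q/∂Y)·(Y/Q) = -0.0159692 × (10740.6/1225.042) = -0.140.
Since η < 0, this is an inferior good.

-0.140 (inferior good)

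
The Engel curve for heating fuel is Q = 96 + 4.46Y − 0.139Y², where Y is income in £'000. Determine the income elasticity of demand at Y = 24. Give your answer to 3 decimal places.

-0.432

At Y = 24: Q = 122.9760.
dQ/dY = 4.46 − 0.278Y = -2.21200.
η = (dQ/dY)·(Y/Q) = -2.21200 × (24/122.9760) = -0.432.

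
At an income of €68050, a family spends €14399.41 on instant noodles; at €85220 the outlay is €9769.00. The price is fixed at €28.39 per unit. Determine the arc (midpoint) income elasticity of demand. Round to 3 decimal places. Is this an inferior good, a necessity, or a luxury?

With a constant price, Q₁ = 14399.41/28.39 = 507.200 and Q₂ = 9769.00/28.39 = 344.100 (equivalently, work directly with expenditure since P cancels).
Midpoint %ΔQ = (9769.00 − 14399.41)/12084.21 = -0.38318; midpoint %ΔI = (85220 − 68050)/76635 = 0.22405.
η = -0.38318 / 0.22405 = -1.710.
η < 0 ⇒ inferior good.

-1.710 (inferior good)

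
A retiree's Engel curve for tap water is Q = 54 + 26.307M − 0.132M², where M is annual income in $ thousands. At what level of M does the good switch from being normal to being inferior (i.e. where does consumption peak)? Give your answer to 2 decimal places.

dQ/dM = 26.307 − 0.264M.
The good is inferior where dQ/dM < 0. Setting dQ/dM = 0 gives M = 26.307 / 0.264 = 99.65.

99.65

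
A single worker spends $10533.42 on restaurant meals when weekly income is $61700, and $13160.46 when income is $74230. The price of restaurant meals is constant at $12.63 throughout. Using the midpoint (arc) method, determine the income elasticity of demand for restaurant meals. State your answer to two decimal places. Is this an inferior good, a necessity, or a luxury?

With a constant price, Q₁ = 10533.42/12.63 = 834.000 and Q₂ = 13160.46/12.63 = 1042.000 (equivalently, work directly with expenditure since P cancels).
Midpoint %ΔQ = (13160.46 − 10533.42)/11846.94 = 0.22175; midpoint %ΔI = (74230 − 61700)/67965 = 0.18436.
η = 0.22175 / 0.18436 = 1.20.
η > 1 ⇒ luxury.

1.20 (luxury)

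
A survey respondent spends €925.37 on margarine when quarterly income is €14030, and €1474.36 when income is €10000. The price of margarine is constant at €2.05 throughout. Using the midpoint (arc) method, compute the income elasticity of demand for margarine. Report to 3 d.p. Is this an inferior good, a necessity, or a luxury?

With a constant price, Q₁ = 925.37/2.05 = 451.400 and Q₂ = 1474.36/2.05 = 719.200 (equivalently, work directly with expenditure since P cancels).
Midpoint %ΔQ = (1474.36 − 925.37)/1199.87 = 0.45754; midpoint %ΔI = (10000 − 14030)/12015 = -0.33541.
η = 0.45754 / -0.33541 = -1.364.
η < 0 ⇒ inferior good.

-1.364 (inferior good)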